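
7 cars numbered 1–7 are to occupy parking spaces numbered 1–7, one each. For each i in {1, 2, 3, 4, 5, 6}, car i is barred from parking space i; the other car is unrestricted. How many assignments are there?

Let Aᵢ (for 1 ≤ i ≤ 6) be the placements that put car i in its forbidden parking space. Any j of these fix j positions, leaving (7−j)! ways to fill the rest, and there are C(6,j) ways to pick which j.
By inclusion–exclusion, the number of valid placements is Σ_{j=0}^{6} (−1)^j C(6,j)·(7−j)!.
Computing: 5040 − 4320 + 1800 − 480 + 90 − 12 + 1 = 2119.

2119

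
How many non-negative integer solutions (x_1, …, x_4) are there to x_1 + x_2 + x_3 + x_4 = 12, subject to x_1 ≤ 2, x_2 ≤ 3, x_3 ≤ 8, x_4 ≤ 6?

65

Ignoring the caps, the number of non-negative solutions to x_1+…+x_4 = 12 is C(15,3) = 455.
Subtract solutions that violate a single cap (substitute x_i' = x_i − (cap_i+1)): x_1 ≥ 3 gives C(12,3) = 220; x_2 ≥ 4 gives C(11,3) = 165; x_3 ≥ 9 gives C(6,3) = 20; x_4 ≥ 7 gives C(8,3) = 56. Together 461.
Add back pairs where two caps are both exceeded: 56 + 1 + 10 + 0 + 4 + 0 = 71.
By inclusion–exclusion the count is 455 − 461 + 71 = 65.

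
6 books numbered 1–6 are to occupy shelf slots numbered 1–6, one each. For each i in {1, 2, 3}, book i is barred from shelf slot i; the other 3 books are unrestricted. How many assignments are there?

Let Aᵢ (for i ∈ {1, 2, 3}) be the placements that put book i in its forbidden shelf slot. Any j of these fix j positions, leaving (6−j)! ways to fill the rest, and there are C(3,j) ways to pick which j.
By inclusion–exclusion, the number of valid placements is Σ_{j=0}^{3} (−1)^j C(3,j)·(6−j)!.
Computing: 720 − 360 + 72 − 6 = 426.

426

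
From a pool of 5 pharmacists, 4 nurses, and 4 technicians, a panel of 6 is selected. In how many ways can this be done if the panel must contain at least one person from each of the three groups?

Total 6-person selections from all 13: C(13,6) = 1716.
Subtract selections that omit an entire group: no pharmacists → C(8,6) = 28; no nurses → C(9,6) = 84; no technicians → C(9,6) = 84.
Add back selections omitting two groups (i.e. drawn from a single group): C(5,6) + C(4,6) + C(4,6) = 0.
By inclusion–exclusion: 1716 − 196 + 0 = 1520.

1520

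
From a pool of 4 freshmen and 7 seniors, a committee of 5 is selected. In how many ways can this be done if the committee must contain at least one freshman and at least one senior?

441

Total 5-person selections from all 11: C(11,5) = 462.
Subtract selections that omit an entire group: no freshmen → C(7,5) = 21; no seniors → C(4,5) = 0.
Both groups omitted at once is impossible, so 462 − 21 = 441.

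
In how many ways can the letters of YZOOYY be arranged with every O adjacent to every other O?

20

Treat the 2 copies of O as a single block. The multiset to arrange is then {OO, Y, Y, Y, Z}, 5 items in all.
That gives (5)!/(3!) = 20 arrangements.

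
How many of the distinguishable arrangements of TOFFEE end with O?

30

Fix O in the last position and arrange the remaining 5 letters.
Those 5 letters have E appearing twice and F appearing twice, giving (5)!/(2!·2!) = 30.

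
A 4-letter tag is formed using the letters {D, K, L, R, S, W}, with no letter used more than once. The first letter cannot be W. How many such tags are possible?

300

The first letter has 6−1 = 5 choices (anything except W).
The remaining 3 letters are filled from the other 5 symbols without repetition: 5 × 4 × 3 = 60.
Total: 5 × 60 = 300.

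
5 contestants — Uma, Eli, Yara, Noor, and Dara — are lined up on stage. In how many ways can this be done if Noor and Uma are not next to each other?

72

Of the 5! = 120 arrangements, those with Noor and Uma adjacent number 2 × 4! = 48 (treat the pair as a block with 2 internal orders).
Complementary counting: 120 − 48 = 72.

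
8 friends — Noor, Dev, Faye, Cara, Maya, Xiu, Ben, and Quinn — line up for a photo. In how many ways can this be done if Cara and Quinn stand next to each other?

10080

Place the 6 others and the Cara-Quinn pair as 7 objects in a line; the pair has 2 internal arrangements.
So the count is 2·(7)! = 10080.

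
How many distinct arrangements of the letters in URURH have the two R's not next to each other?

Total arrangements of URURH: 5!/(2!·2!) = 30.
If the two R's are adjacent, glue them into one block, leaving 4 items to arrange: (4)!/(2!) = 12 ways.
Subtracting, 30 − 12 = 18 arrangements keep the R's apart.

18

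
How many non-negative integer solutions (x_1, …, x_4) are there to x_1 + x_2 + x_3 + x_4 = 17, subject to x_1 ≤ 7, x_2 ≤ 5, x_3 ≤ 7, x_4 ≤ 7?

188

By stars and bars, unrestricted non-negative solutions to x_1+…+x_4 = 17 number C(17+3,3) = 1140.
Subtract solutions that violate a single cap (substitute x_i' = x_i − (cap_i+1)): x_1 ≥ 8 gives C(12,3) = 220; x_2 ≥ 6 gives C(14,3) = 364; x_3 ≥ 8 gives C(12,3) = 220; x_4 ≥ 8 gives C(12,3) = 220. Together 1024.
Add back pairs where two caps are both exceeded: 20 + 4 + 4 + 20 + 20 + 4 = 72.
By inclusion–exclusion the count is 1140 − 1024 + 72 = 188.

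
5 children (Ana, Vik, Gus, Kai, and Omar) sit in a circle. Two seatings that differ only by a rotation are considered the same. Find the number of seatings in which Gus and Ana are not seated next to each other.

Without the restriction there are (4)! = 24 seatings.
Those with Gus next to Ana: fuse the pair into one unit and seat 4 units around a circle — 2·(3)! = 12.
Subtracting, 24 − 12 = 12.

12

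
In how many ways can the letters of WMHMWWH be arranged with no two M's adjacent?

There are 7!/(3!·2!·2!) = 210 arrangements of WMHMWWH in total.
If the two M's are adjacent, glue them into one block, leaving 6 items to arrange: (6)!/(3!·2!) = 60 ways.
Hence 210 − 60 = 150.

150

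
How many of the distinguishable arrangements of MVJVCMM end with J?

Fix J in the last position and arrange the remaining 6 letters.
Those 6 letters have M appearing 3 times and V appearing twice, giving (6)!/(3!·2!) = 60.

60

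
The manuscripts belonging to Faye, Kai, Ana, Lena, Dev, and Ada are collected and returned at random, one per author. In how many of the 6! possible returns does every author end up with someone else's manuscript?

Let Aᵢ be the assignments in which author i gets their own manuscript. We want the size of the complement of A₁∪…∪A_6.
By inclusion–exclusion this is Σ_{j=0}^{6} (−1)^j C(6,j)·(6−j)!.
Computing: 720 − 720 + 360 − 120 + 30 − 6 + 1 = 265.

265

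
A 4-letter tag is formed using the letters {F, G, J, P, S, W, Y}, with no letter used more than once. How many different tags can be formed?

840

Choose and order 4 of the 7 symbols: the first letter has 7 options, the next 6, then 5, 4.
That product is 7 × 6 × 5 × 4 = 840.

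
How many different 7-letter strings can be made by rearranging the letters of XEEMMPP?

Letter multiplicities in XEEMMPP: E×2, M×2, P×2, X×1.
The number of distinct arrangements is 7!/(2!·2!·2!) = 5040/8 = 630.

630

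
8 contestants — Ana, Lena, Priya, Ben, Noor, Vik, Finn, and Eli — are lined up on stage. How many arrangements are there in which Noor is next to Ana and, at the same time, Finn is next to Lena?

2880

Treat {Noor,Ana} as one block (2 orders) and {Finn,Lena} as another (2 orders).
That leaves 6 units to arrange: 2 × 2 × 6! = 4 × 720 = 2880.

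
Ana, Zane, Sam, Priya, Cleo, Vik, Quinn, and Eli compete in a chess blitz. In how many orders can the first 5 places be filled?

6720

There are 8 choices for 1st place, 7 for 2nd, and so on down to 4 for position 5.
That gives 8 × 7 × 6 × 5 × 4 = 6720.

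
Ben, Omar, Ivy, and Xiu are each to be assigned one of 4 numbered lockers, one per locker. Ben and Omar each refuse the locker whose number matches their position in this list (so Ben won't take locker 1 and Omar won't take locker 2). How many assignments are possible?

14

Let Aᵢ (for i ∈ {1, 2}) be the placements that put person i in their forbidden locker. Any j of these fix j positions, leaving (4−j)! ways to fill the rest, and there are C(2,j) ways to pick which j.
By inclusion–exclusion, the number of valid placements is Σ_{j=0}^{2} (−1)^j C(2,j)·(4−j)!.
Computing: 24 − 12 + 2 = 14.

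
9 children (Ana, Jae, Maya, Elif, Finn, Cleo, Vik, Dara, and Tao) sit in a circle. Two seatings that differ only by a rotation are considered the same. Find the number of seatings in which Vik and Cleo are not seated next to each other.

All circular seatings of 9 people number (8)! = 40320.
Those with Vik next to Cleo: fuse the pair into one unit and seat 8 units around a circle — 2·(7)! = 10080.
Subtracting, 40320 − 10080 = 30240.

30240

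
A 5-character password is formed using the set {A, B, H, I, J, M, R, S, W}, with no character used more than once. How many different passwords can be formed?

15120

With no repetition, fill the 5 characters in order: 9 choices, then 8, down to 5.
9 × 8 × 7 × 6 × 5 = 15120.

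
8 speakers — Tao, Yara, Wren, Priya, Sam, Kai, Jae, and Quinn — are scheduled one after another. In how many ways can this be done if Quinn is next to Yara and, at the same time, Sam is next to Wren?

2880

Treat {Quinn,Yara} as one block (2 orders) and {Sam,Wren} as another (2 orders).
That leaves 6 units to arrange: 2 × 2 × 6! = 4 × 720 = 2880.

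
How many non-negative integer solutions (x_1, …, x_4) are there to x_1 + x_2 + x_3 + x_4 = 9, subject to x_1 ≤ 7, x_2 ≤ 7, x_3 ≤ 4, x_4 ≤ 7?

173

Without the upper bounds there are C(12,3) = 220 ways to split 9 among 4 variables.
Subtract solutions that violate a single cap (substitute x_i' = x_i − (cap_i+1)): x_1 ≥ 8 gives C(4,3) = 4; x_2 ≥ 8 gives C(4,3) = 4; x_3 ≥ 5 gives C(7,3) = 35; x_4 ≥ 8 gives C(4,3) = 4. Together 47.
No two caps can be exceeded simultaneously, so the pair terms are all 0.
By inclusion–exclusion the count is 220 − 47 + 0 = 173.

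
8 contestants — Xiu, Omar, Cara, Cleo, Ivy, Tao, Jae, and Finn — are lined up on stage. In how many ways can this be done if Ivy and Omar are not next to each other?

30240

Of the 8! = 40320 arrangements, those with Ivy and Omar adjacent number 2 × 7! = 10080 (treat the pair as a block with 2 internal orders).
So 40320 − 10080 = 30240 arrangements keep them apart.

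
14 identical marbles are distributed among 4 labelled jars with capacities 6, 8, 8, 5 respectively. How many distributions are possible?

Ignoring the caps, the number of non-negative solutions to x_1+…+x_4 = 14 is C(17,3) = 680.
Subtract solutions that violate a single cap (substitute x_i' = x_i − (cap_i+1)): x_1 ≥ 7 gives C(10,3) = 120; x_2 ≥ 9 gives C(8,3) = 56; x_3 ≥ 9 gives C(8,3) = 56; x_4 ≥ 6 gives C(11,3) = 165. Together 397.
Add back pairs where two caps are both exceeded: 0 + 0 + 4 + 0 + 0 + 0 = 4.
By inclusion–exclusion the count is 680 − 397 + 4 = 287.

287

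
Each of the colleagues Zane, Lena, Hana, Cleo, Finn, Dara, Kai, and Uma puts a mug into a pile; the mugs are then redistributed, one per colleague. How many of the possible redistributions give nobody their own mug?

14833

Let Aᵢ be the assignments in which colleague i gets their own mug. We want the size of the complement of A₁∪…∪A_8.
By inclusion–exclusion this is Σ_{j=0}^{8} (−1)^j C(8,j)·(8−j)!.
Computing: 40320 − 40320 + 20160 − 6720 + 1680 − 336 + 56 − 8 + 1 = 14833.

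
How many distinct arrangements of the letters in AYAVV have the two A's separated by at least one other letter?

There are 5!/(2!·2!) = 30 arrangements of AYAVV in total.
Arrangements with the A's together: treat AA as one letter, giving (4)!/(2!) = 12.
Subtracting, 30 − 12 = 18 arrangements keep the A's apart.

18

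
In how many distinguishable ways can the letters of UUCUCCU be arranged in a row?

35

Letter multiplicities in UUCUCCU: C×3, U×4.
So there are 7! / (4!·3!) = 35 distinguishable arrangements.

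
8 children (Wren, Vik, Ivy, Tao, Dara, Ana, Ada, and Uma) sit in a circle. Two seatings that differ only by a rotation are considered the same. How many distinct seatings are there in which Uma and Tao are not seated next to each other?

All circular seatings of 8 people number (7)! = 5040.
Those with Uma next to Tao: fuse the pair into one unit and seat 7 units around a circle — 2·(6)! = 1440.
Subtracting, 5040 − 1440 = 3600.

3600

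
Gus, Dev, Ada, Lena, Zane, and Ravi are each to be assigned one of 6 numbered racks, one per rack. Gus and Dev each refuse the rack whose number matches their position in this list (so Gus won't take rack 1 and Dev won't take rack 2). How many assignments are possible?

504

Let Aᵢ (for i ∈ {1, 2}) be the placements that put person i in their forbidden rack. Any j of these fix j positions, leaving (6−j)! ways to fill the rest, and there are C(2,j) ways to pick which j.
By inclusion–exclusion, the number of valid placements is Σ_{j=0}^{2} (−1)^j C(2,j)·(6−j)!.
Computing: 720 − 240 + 24 = 504.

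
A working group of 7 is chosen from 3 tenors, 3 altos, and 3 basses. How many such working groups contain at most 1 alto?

Split by how many altos are chosen (0 through 1).
Sum: C(3,0)·C(6,7) + C(3,1)·C(6,6) = 0 + 3 = 3.

3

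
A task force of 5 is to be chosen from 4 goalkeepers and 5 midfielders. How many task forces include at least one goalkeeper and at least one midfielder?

125

Total 5-person selections from all 9: C(9,5) = 126.
Selections missing a whole group: no goalkeepers → C(5,5) = 1; no midfielders → C(4,5) = 0.
Both groups omitted at once is impossible, so 126 − 1 = 125.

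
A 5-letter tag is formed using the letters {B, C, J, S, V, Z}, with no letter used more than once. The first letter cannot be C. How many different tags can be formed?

600

The first letter has 6−1 = 5 choices (anything except C).
The remaining 4 letters are filled from the other 5 symbols without repetition: 5 × 4 × 3 × 2 = 120.
Total: 5 × 120 = 600.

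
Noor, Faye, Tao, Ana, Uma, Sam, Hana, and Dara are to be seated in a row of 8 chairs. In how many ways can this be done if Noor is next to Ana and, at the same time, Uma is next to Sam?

2880

Treat {Noor,Ana} as one block (2 orders) and {Uma,Sam} as another (2 orders).
That leaves 6 units to arrange: 2 × 2 × 6! = 4 × 720 = 2880.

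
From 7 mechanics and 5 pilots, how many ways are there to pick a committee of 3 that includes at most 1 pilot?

140

Split by how many pilots are chosen (0 through 1).
Sum: C(5,0)·C(7,3) + C(5,1)·C(7,2) = 35 + 105 = 140.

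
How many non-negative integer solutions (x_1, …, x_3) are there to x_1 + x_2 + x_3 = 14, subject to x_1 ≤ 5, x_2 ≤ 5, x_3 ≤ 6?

6

By stars and bars, unrestricted non-negative solutions to x_1+…+x_3 = 14 number C(14+2,2) = 120.
Subtract solutions that violate a single cap (substitute x_i' = x_i − (cap_i+1)): x_1 ≥ 6 gives C(10,2) = 45; x_2 ≥ 6 gives C(10,2) = 45; x_3 ≥ 7 gives C(9,2) = 36. Together 126.
Add back pairs where two caps are both exceeded: 6 + 3 + 3 = 12.
By inclusion–exclusion the count is 120 − 126 + 12 = 6.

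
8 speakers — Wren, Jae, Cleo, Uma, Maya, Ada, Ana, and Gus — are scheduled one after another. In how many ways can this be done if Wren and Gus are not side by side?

Of the 8! = 40320 arrangements, those with Wren and Gus adjacent number 2 × 7! = 10080 (treat the pair as a block with 2 internal orders).
So 40320 − 10080 = 30240 arrangements keep them apart.

30240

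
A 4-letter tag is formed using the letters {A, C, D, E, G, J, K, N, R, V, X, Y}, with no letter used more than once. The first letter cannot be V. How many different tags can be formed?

The first letter has 12−1 = 11 choices (anything except V).
The remaining 3 letters are filled from the other 11 symbols without repetition: 11 × 10 × 9 = 990.
Total: 11 × 990 = 10890.

10890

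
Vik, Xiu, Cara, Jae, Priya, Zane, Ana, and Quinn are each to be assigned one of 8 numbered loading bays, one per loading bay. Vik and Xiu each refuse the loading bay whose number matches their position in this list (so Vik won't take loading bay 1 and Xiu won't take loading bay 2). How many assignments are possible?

30960

Let Aᵢ (for i ∈ {1, 2}) be the placements that put person i in their forbidden loading bay. Any j of these fix j positions, leaving (8−j)! ways to fill the rest, and there are C(2,j) ways to pick which j.
By inclusion–exclusion, the number of valid placements is Σ_{j=0}^{2} (−1)^j C(2,j)·(8−j)!.
Computing: 40320 − 10080 + 720 = 30960.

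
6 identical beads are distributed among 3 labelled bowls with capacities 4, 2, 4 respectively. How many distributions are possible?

Without the upper bounds there are C(8,2) = 28 ways to split 6 among 3 bowls.
Subtract solutions that violate a single cap (substitute x_i' = x_i − (cap_i+1)): x_1 ≥ 5 gives C(3,2) = 3; x_2 ≥ 3 gives C(5,2) = 10; x_3 ≥ 5 gives C(3,2) = 3. Together 16.
No two caps can be exceeded simultaneously, so the pair terms are all 0.
By inclusion–exclusion the count is 28 − 16 + 0 = 12.

12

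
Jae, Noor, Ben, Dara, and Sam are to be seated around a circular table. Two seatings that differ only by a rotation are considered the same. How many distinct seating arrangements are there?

Fix one person's seat to break rotational symmetry; the remaining 4 people can be arranged in (4)! = 24 ways.

24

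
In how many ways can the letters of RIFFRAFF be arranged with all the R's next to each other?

210

Treat the 2 copies of R as a single block. The multiset to arrange is then {RR, A, F, F, F, F, I}, 7 items in all.
That gives (7)!/(4!) = 210 arrangements.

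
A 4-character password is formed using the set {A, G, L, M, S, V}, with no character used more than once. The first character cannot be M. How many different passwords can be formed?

300

The first character has 6−1 = 5 choices (anything except M).
The remaining 3 characters are filled from the other 5 symbols without repetition: 5 × 4 × 3 = 60.
Total: 5 × 60 = 300.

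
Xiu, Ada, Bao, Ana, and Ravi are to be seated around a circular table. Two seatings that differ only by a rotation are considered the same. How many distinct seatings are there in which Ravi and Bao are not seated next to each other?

12

All circular seatings of 5 people number (4)! = 24.
Seatings with Ravi beside Bao: treat them as a block with 2 internal orders, giving 2 × (3)! = 12.
Subtracting, 24 − 12 = 12.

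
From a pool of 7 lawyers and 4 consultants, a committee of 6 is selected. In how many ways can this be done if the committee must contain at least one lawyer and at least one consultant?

455

Unrestricted: C(11,6) = 462 ways to pick any 6 of the 11.
Subtract selections that omit an entire group: no lawyers → C(4,6) = 0; no consultants → C(7,6) = 7.
Both groups omitted at once is impossible, so 462 − 7 = 455.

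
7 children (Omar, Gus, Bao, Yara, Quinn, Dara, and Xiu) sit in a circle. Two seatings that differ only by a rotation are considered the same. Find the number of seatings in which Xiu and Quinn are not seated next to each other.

All circular seatings of 7 people number (6)! = 720.
Those with Xiu next to Quinn: fuse the pair into one unit and seat 6 units around a circle — 2·(5)! = 240.
Subtracting, 720 − 240 = 480.

480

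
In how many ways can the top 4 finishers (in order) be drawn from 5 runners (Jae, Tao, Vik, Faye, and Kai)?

120

There are 5 choices for 1st place, 4 for 2nd, and so on down to 2 for position 4.
That gives 5 × 4 × 3 × 2 = 120.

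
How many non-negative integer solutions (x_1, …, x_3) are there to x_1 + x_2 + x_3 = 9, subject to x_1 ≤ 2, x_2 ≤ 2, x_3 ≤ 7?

6

Ignoring the caps, the number of non-negative solutions to x_1+…+x_3 = 9 is C(11,2) = 55.
Subtract solutions that violate a single cap (substitute x_i' = x_i − (cap_i+1)): x_1 ≥ 3 gives C(8,2) = 28; x_2 ≥ 3 gives C(8,2) = 28; x_3 ≥ 8 gives C(3,2) = 3. Together 59.
Add back pairs where two caps are both exceeded: 10 + 0 + 0 = 10.
By inclusion–exclusion the count is 55 − 59 + 10 = 6.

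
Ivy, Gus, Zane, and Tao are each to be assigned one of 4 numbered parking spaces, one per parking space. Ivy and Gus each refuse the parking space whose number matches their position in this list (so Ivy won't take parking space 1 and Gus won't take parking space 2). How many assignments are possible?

Let Aᵢ (for i ∈ {1, 2}) be the placements that put person i in their forbidden parking space. Any j of these fix j positions, leaving (4−j)! ways to fill the rest, and there are C(2,j) ways to pick which j.
By inclusion–exclusion, the number of valid placements is Σ_{j=0}^{2} (−1)^j C(2,j)·(4−j)!.
Computing: 24 − 12 + 2 = 14.

14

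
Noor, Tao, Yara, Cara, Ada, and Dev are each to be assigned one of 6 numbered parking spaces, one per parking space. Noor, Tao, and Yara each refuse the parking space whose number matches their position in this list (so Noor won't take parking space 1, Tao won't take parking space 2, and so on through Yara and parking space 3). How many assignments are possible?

426

Let Aᵢ (for i ∈ {1, 2, 3}) be the placements that put person i in their forbidden parking space. Any j of these fix j positions, leaving (6−j)! ways to fill the rest, and there are C(3,j) ways to pick which j.
By inclusion–exclusion, the number of valid placements is Σ_{j=0}^{3} (−1)^j C(3,j)·(6−j)!.
Computing: 720 − 360 + 72 − 6 = 426.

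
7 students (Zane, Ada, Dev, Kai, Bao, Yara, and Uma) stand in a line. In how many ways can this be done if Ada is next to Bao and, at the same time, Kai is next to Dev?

Treat {Ada,Bao} as one block (2 orders) and {Kai,Dev} as another (2 orders).
That leaves 5 units to arrange: 2 × 2 × 5! = 4 × 120 = 480.

480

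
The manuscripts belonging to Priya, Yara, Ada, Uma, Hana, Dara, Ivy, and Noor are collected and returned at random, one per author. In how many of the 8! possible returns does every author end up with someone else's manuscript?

This is the derangement count D_8: permutations of 8 items with no fixed point.
By inclusion–exclusion this is Σ_{j=0}^{8} (−1)^j C(8,j)·(8−j)!.
Computing: 40320 − 40320 + 20160 − 6720 + 1680 − 336 + 56 − 8 + 1 = 14833.

14833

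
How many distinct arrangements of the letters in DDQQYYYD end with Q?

140

Fix Q in the last position and arrange the remaining 7 letters.
Those 7 letters have D appearing 3 times and Y appearing 3 times, giving (7)!/(3!·3!) = 140.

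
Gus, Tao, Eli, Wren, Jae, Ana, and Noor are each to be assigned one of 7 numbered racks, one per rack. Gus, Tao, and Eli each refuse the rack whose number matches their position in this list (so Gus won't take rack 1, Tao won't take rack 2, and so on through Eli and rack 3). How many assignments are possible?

3216

Let Aᵢ (for i ∈ {1, 2, 3}) be the placements that put person i in their forbidden rack. Any j of these fix j positions, leaving (7−j)! ways to fill the rest, and there are C(3,j) ways to pick which j.
By inclusion–exclusion, the number of valid placements is Σ_{j=0}^{3} (−1)^j C(3,j)·(7−j)!.
Computing: 5040 − 2160 + 360 − 24 = 3216.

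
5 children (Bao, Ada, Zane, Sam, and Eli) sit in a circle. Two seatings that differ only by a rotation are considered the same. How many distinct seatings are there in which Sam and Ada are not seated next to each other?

12

Without the restriction there are (4)! = 24 seatings.
Those with Sam next to Ada: fuse the pair into one unit and seat 4 units around a circle — 2·(3)! = 12.
Subtracting, 24 − 12 = 12.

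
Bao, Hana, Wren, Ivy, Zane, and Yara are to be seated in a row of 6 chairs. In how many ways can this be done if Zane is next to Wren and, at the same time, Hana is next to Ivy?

Treat {Zane,Wren} as one block (2 orders) and {Hana,Ivy} as another (2 orders).
That leaves 4 units to arrange: 2 × 2 × 4! = 4 × 24 = 96.

96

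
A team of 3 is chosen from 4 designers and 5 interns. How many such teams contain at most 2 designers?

Split by how many designers are chosen (0 through 2).
Sum: C(4,0)·C(5,3) + C(4,1)·C(5,2) + C(4,2)·C(5,1) = 10 + 40 + 30 = 80.

80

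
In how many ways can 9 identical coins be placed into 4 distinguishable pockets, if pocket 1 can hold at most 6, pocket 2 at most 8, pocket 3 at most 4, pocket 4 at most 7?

Without the upper bounds there are C(12,3) = 220 ways to split 9 among 4 pockets.
Subtract solutions that violate a single cap (substitute x_i' = x_i − (cap_i+1)): x_1 ≥ 7 gives C(5,3) = 10; x_2 ≥ 9 gives C(3,3) = 1; x_3 ≥ 5 gives C(7,3) = 35; x_4 ≥ 8 gives C(4,3) = 4. Together 50.
No two caps can be exceeded simultaneously, so the pair terms are all 0.
By inclusion–exclusion the count is 220 − 50 + 0 = 170.

170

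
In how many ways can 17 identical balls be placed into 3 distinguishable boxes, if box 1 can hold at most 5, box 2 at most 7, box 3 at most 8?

10

Without the upper bounds there are C(19,2) = 171 ways to split 17 among 3 boxes.
Subtract solutions that violate a single cap (substitute x_i' = x_i − (cap_i+1)): x_1 ≥ 6 gives C(13,2) = 78; x_2 ≥ 8 gives C(11,2) = 55; x_3 ≥ 9 gives C(10,2) = 45. Together 178.
Add back pairs where two caps are both exceeded: 10 + 6 + 1 = 17.
By inclusion–exclusion the count is 171 − 178 + 17 = 10.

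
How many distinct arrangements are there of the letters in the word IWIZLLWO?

5040

IWIZLLWO has 8 letters with I appearing twice, L appearing twice, and W appearing twice.
Dividing 8! = 40320 by 2!·2!·2! = 8 for the repeated letters gives 5040.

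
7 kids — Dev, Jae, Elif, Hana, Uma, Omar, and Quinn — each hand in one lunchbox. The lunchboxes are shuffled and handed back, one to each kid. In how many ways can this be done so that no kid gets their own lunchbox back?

1854

Let Aᵢ be the assignments in which kid i gets their own lunchbox. We want the size of the complement of A₁∪…∪A_7.
By inclusion–exclusion this is Σ_{j=0}^{7} (−1)^j C(7,j)·(7−j)!.
Computing: 5040 − 5040 + 2520 − 840 + 210 − 42 + 7 − 1 = 1854.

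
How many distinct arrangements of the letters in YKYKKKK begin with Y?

6

With the first slot taken by Y, it remains to arrange the other 6 letters (KYKKKK).
Those 6 letters have K appearing 5 times, giving (6)!/(5!) = 6.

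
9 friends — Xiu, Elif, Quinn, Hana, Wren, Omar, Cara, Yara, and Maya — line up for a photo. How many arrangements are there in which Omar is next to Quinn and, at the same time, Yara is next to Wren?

Treat {Omar,Quinn} as one block (2 orders) and {Yara,Wren} as another (2 orders).
That leaves 7 units to arrange: 2 × 2 × 7! = 4 × 5040 = 20160.

20160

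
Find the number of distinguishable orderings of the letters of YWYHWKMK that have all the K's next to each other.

Treat the 2 copies of K as a single block. The multiset to arrange is then {KK, H, M, W, W, Y, Y}, 7 items in all.
That gives (7)!/(2!·2!) = 1260 arrangements.

1260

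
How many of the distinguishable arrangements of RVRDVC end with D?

30

With the last slot taken by D, it remains to arrange the other 5 letters (RVRVC).
Those 5 letters have R appearing twice and V appearing twice, giving (5)!/(2!·2!) = 30.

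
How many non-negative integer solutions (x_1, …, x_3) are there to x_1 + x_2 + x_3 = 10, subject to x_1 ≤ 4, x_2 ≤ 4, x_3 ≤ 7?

By stars and bars, unrestricted non-negative solutions to x_1+…+x_3 = 10 number C(10+2,2) = 66.
Subtract solutions that violate a single cap (substitute x_i' = x_i − (cap_i+1)): x_1 ≥ 5 gives C(7,2) = 21; x_2 ≥ 5 gives C(7,2) = 21; x_3 ≥ 8 gives C(4,2) = 6. Together 48.
Add back pairs where two caps are both exceeded: 1 + 0 + 0 = 1.
By inclusion–exclusion the count is 66 − 48 + 1 = 19.

19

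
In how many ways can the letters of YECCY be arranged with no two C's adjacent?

18

There are 5!/(2!·2!) = 30 arrangements of YECCY in total.
Arrangements with the C's together: treat CC as one letter, giving (4)!/(2!) = 12.
Subtracting, 30 − 12 = 18 arrangements keep the C's apart.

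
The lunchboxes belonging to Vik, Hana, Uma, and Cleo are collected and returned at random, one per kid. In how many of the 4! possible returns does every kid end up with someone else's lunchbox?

9

This is the derangement count D_4: permutations of 4 items with no fixed point.
By inclusion–exclusion this is Σ_{j=0}^{4} (−1)^j C(4,j)·(4−j)!.
Computing: 24 − 24 + 12 − 4 + 1 = 9.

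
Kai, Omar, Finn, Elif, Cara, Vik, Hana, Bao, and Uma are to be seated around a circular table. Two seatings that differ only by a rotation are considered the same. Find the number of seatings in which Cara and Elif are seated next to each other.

10080

Treat {Cara, Elif} as one unit (2 internal orders) and seat the resulting 8 units around the table: (7)! circular arrangements.
So 2 × (7)! = 2 × 5040 = 10080.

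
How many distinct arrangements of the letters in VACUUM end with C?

60

With the last slot taken by C, it remains to arrange the other 5 letters (VAUUM).
Those 5 letters have U appearing twice, giving (5)!/(2!) = 60.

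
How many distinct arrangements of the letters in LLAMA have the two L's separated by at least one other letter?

18

Total arrangements of LLAMA: 5!/(2!·2!) = 30.
If the two L's are adjacent, glue them into one block, leaving 4 items to arrange: (4)!/(2!) = 12 ways.
Subtracting, 30 − 12 = 18 arrangements keep the L's apart.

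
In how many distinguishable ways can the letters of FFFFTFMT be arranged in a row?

168

FFFFTFMT has 8 letters with F appearing 5 times and T appearing twice.
Dividing 8! = 40320 by 5!·2! = 240 for the repeated letters gives 168.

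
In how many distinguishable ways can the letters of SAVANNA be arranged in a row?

SAVANNA has 7 letters with A appearing 3 times and N appearing twice.
So there are 7! / (3!·2!) = 420 distinguishable arrangements.

420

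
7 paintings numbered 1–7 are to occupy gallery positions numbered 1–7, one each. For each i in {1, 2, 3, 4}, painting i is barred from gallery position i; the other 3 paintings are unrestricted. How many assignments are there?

2790

Let Aᵢ (for 1 ≤ i ≤ 4) be the placements that put painting i in its forbidden gallery position. Any j of these fix j positions, leaving (7−j)! ways to fill the rest, and there are C(4,j) ways to pick which j.
By inclusion–exclusion, the number of valid placements is Σ_{j=0}^{4} (−1)^j C(4,j)·(7−j)!.
Computing: 5040 − 2880 + 720 − 96 + 6 = 2790.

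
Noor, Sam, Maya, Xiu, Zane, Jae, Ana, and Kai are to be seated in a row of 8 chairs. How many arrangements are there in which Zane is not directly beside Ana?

There are 8! = 40320 arrangements in all. If Zane and Ana are adjacent, merging them into one block gives 2·(7)! = 10080 arrangements.
Complementary counting: 40320 − 10080 = 30240.

30240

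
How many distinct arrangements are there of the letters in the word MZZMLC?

180

Letter multiplicities in MZZMLC: C×1, L×1, M×2, Z×2.
So there are 6! / (2!·2!) = 180 distinguishable arrangements.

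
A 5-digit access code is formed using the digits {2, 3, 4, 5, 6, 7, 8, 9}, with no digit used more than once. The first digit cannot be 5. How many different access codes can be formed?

5880

The first digit has 8−1 = 7 choices (anything except 5).
The remaining 4 digits are filled from the other 7 symbols without repetition: 7 × 6 × 5 × 4 = 840.
Total: 7 × 840 = 5880.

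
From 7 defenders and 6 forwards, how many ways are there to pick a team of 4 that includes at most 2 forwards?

560

Split by how many forwards are chosen (0 through 2).
Sum: C(6,0)·C(7,4) + C(6,1)·C(7,3) + C(6,2)·C(7,2) = 35 + 210 + 315 = 560.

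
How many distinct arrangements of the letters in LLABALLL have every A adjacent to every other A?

Treat the 2 copies of A as a single block. The multiset to arrange is then {AA, B, L, L, L, L, L}, 7 items in all.
That gives (7)!/(5!) = 42 arrangements.

42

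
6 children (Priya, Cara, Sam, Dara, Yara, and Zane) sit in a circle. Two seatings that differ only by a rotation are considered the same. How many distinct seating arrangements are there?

120

Seat Priya anywhere (absorbing the rotational symmetry), then permute the other 5: (5)! = 120.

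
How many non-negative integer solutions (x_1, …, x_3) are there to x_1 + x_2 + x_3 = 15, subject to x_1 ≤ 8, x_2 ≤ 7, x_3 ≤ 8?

Ignoring the caps, the number of non-negative solutions to x_1+…+x_3 = 15 is C(17,2) = 136.
Subtract solutions that violate a single cap (substitute x_i' = x_i − (cap_i+1)): x_1 ≥ 9 gives C(8,2) = 28; x_2 ≥ 8 gives C(9,2) = 36; x_3 ≥ 9 gives C(8,2) = 28. Together 92.
No two caps can be exceeded simultaneously, so the pair terms are all 0.
By inclusion–exclusion the count is 136 − 92 + 0 = 44.

44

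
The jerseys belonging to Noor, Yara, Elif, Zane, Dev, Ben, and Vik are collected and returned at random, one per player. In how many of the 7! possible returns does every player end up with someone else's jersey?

Let Aᵢ be the assignments in which player i gets their old jersey. We want the size of the complement of A₁∪…∪A_7.
By inclusion–exclusion this is Σ_{j=0}^{7} (−1)^j C(7,j)·(7−j)!.
Computing: 5040 − 5040 + 2520 − 840 + 210 − 42 + 7 − 1 = 1854.

1854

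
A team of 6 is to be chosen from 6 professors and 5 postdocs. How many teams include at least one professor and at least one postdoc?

Total 6-person selections from all 11: C(11,6) = 462.
Selections missing a whole group: no professors → C(5,6) = 0; no postdocs → C(6,6) = 1.
Both groups omitted at once is impossible, so 462 − 1 = 461.

461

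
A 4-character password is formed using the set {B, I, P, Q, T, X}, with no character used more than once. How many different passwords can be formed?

This is a permutation of 4 out of 6: P(6,4) = 6!/2!.
That product is 6 × 5 × 4 × 3 = 360.

360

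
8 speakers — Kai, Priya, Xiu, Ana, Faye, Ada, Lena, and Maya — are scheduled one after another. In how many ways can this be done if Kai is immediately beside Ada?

10080

Treat {Kai, Ada} as a single unit. There are 7 units to order, and the pair itself can be ordered 2 ways.
That gives 2 × 7! = 2 × 5040 = 10080.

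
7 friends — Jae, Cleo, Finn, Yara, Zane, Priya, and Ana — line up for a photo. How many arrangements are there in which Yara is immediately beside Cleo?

Glue Yara and Cleo into one block (2 internal orders), leaving 6 units to arrange in a row.
That gives 2 × 6! = 2 × 720 = 1440.

1440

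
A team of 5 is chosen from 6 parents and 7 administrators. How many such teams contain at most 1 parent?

231

Split by how many parents are chosen (0 through 1).
Sum: C(6,0)·C(7,5) + C(6,1)·C(7,4) = 21 + 210 = 231.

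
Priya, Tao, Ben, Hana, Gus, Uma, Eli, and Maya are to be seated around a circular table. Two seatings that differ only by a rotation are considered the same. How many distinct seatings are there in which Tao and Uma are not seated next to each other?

3600

Without the restriction there are (7)! = 5040 seatings.
Those with Tao next to Uma: fuse the pair into one unit and seat 7 units around a circle — 2·(6)! = 1440.
Subtracting, 5040 − 1440 = 3600.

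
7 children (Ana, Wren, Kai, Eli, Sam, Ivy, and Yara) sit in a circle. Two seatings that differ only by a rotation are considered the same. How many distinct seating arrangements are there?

720

Seat Ana anywhere (absorbing the rotational symmetry), then permute the other 6: (6)! = 720.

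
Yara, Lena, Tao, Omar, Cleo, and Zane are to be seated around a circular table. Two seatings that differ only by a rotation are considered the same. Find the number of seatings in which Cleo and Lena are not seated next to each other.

72

All circular seatings of 6 people number (5)! = 120.
Those with Cleo next to Lena: fuse the pair into one unit and seat 5 units around a circle — 2·(4)! = 48.
Subtracting, 120 − 48 = 72.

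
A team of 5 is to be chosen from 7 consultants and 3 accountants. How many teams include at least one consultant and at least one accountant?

231

Unrestricted: C(10,5) = 252 ways to pick any 5 of the 10.
Selections missing a whole group: no consultants → C(3,5) = 0; no accountants → C(7,5) = 21.
Both groups omitted at once is impossible, so 252 − 21 = 231.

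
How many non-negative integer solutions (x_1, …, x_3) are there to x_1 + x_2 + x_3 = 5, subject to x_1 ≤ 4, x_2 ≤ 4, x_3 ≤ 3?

Without the upper bounds there are C(7,2) = 21 ways to split 5 among 3 variables.
Subtract solutions that violate a single cap (substitute x_i' = x_i − (cap_i+1)): x_1 ≥ 5 gives C(2,2) = 1; x_2 ≥ 5 gives C(2,2) = 1; x_3 ≥ 4 gives C(3,2) = 3. Together 5.
No two caps can be exceeded simultaneously, so the pair terms are all 0.
By inclusion–exclusion the count is 21 − 5 + 0 = 16.

16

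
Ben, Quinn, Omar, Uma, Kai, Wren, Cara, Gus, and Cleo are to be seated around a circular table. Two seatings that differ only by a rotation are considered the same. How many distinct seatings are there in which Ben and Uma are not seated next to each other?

30240

All circular seatings of 9 people number (8)! = 40320.
Those with Ben next to Uma: fuse the pair into one unit and seat 8 units around a circle — 2·(7)! = 10080.
Subtracting, 40320 − 10080 = 30240.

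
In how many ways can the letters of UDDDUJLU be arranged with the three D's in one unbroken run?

Treat the 3 copies of D as a single block. The multiset to arrange is then {DDD, J, L, U, U, U}, 6 items in all.
That gives (6)!/(3!) = 120 arrangements.

120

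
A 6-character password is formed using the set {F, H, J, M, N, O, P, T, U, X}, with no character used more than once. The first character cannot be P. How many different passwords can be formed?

136080

The first character has 10−1 = 9 choices (anything except P).
The remaining 5 characters are filled from the other 9 symbols without repetition: 9 × 8 × 7 × 6 × 5 = 15120.
Total: 9 × 15120 = 136080.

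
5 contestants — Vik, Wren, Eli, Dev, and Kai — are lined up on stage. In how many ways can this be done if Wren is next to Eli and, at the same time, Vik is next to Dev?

24

Treat {Wren,Eli} as one block (2 orders) and {Vik,Dev} as another (2 orders).
That leaves 3 units to arrange: 2 × 2 × 3! = 4 × 6 = 24.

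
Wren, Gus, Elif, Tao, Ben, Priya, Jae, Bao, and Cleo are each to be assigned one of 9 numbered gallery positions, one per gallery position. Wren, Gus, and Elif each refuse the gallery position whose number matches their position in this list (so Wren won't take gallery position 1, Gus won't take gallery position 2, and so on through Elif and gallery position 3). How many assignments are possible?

Let Aᵢ (for i ∈ {1, 2, 3}) be the placements that put person i in their forbidden gallery position. Any j of these fix j positions, leaving (9−j)! ways to fill the rest, and there are C(3,j) ways to pick which j.
By inclusion–exclusion, the number of valid placements is Σ_{j=0}^{3} (−1)^j C(3,j)·(9−j)!.
Computing: 362880 − 120960 + 15120 − 720 = 256320.

256320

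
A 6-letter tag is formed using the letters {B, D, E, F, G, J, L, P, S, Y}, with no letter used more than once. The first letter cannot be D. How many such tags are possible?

The first letter has 10−1 = 9 choices (anything except D).
The remaining 5 letters are filled from the other 9 symbols without repetition: 9 × 8 × 7 × 6 × 5 = 15120.
Total: 9 × 15120 = 136080.

136080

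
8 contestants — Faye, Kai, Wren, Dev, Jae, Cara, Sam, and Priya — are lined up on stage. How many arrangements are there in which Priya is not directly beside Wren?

30240

There are 8! = 40320 arrangements in all. If Priya and Wren are adjacent, merging them into one block gives 2·(7)! = 10080 arrangements.
So 40320 − 10080 = 30240 arrangements keep them apart.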